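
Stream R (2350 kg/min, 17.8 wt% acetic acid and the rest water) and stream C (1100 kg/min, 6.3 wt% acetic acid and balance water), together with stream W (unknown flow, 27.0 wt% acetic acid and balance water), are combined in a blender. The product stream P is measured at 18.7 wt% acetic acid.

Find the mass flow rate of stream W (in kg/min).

1898 kg/min

Let W be the unknown flow. Total out = 3450 + W.
acetic acid balance: 487.6 + 0.270·W = 0.187·(3450 + W)
(0.270 − 0.187)·W = 0.187×3450 − 487.6 = 157.55
W = 157.55 / 0.083 = 1898.2 kg/min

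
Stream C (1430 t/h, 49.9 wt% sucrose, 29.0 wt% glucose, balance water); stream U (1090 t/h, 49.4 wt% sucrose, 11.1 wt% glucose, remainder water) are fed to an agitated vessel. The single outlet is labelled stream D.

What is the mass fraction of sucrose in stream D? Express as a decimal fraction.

0.4968

Total flow out = 1430 + 1090 = 2520 t/h.
sucrose in = 1430×0.499 + 1090×0.494 = 1252 t/h.
sucrose mass fraction in D = 1252/2520 = 0.4968.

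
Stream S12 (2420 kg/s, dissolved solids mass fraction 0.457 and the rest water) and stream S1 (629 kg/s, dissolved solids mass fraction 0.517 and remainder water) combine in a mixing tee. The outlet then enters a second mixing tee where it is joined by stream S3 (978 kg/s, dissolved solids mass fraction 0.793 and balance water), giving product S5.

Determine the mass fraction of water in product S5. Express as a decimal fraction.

0.452

Overall, product flow = 4027 kg/s.
water in = 2420×0.543 + 629×0.483 + 978×0.207 = 1820.3 kg/s.
water fraction in S5 = 0.452.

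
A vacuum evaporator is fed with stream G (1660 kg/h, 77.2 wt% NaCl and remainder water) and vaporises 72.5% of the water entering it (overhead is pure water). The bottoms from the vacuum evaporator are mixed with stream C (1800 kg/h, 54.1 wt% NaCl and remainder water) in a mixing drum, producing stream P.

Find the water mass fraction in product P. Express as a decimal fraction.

0.292

Vapour removed = 0.725×0.228×1660 = 274.4 kg/h; concentrate = 1385.6 kg/h.
water reaching the mixer = 104.08 (from concentrate) + 1800×0.459 = 930.28 kg/h.
Product flow = 1385.6 + 1800 = 3185.6 kg/h; water fraction = 0.292.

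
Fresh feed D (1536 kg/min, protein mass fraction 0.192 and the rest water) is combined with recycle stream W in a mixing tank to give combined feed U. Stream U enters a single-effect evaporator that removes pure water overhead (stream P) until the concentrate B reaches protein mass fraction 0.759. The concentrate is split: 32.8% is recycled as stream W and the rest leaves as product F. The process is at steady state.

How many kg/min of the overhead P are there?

Overall protein balance (none leaves overhead): protein in fresh feed = protein in product, i.e. 1536×0.192 = (1−0.328)·B·0.759.
B = 294.91/(0.759×0.672) = 578.2 kg/min.
Recycle W = 0.328×578.2 = 189.65 kg/min.
Combined feed U = 1536 + 189.65 = 1725.7 kg/min.
Overhead P = U − B = 1725.7 − 578.2 = 1147.4 kg/min.

1147 kg/min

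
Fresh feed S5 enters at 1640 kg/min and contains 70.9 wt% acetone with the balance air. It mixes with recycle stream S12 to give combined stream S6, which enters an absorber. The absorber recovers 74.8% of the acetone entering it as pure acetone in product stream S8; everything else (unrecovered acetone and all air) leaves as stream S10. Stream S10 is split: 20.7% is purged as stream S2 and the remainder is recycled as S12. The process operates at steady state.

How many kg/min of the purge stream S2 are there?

air enters only via S5 and leaves only via the purge: 1640×0.291 = 0.207×(air in S10), and the absorber passes all air, so air in S6 = air in S10 = 2305.5 kg/min.
acetone in S6: m_A = 1640×0.709 + (1−0.207)·(1−0.748)·m_A, so m_A = 1162.8/0.8002 = 1453.2 kg/min.
S10 = (1−0.748)×1453.2 + 2305.5 = 2671.7 kg/min.
Purge S2 = 0.207×2671.7 = 553.04 kg/min.

553 kg/min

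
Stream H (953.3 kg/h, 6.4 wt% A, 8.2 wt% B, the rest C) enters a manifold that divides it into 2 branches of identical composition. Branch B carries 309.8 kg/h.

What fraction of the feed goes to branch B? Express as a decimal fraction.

0.325

Fraction to B = 309.8/953.3 = 0.3250.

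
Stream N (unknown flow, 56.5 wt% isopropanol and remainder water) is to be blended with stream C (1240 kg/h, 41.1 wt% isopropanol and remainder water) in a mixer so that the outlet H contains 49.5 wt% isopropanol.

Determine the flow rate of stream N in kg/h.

1488 kg/h

Let N be the unknown flow. Total out = 1240 + N.
isopropanol balance: 509.64 + 0.565·N = 0.495·(1240 + N)
(0.565 − 0.495)·N = 0.495×1240 − 509.64 = 104.16
N = 104.16 / 0.070 = 1488 kg/h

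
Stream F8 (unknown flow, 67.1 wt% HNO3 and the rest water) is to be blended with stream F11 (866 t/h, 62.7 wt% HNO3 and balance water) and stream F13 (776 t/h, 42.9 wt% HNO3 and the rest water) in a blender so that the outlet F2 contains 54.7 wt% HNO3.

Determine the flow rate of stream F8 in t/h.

179.7 t/h

Let F8 be the unknown flow. Total out = 1642 + F8.
HNO3 balance: 875.89 + 0.671·F8 = 0.547·(1642 + F8)
(0.671 − 0.547)·F8 = 0.547×1642 − 875.89 = 22.288
F8 = 22.288 / 0.124 = 179.74 t/h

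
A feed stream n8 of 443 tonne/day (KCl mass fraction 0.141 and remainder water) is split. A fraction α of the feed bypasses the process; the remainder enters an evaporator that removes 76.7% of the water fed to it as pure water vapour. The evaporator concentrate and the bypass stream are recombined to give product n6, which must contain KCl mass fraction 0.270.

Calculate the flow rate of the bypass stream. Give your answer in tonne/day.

121.8 tonne/day

All 443×0.141 = 62.463 tonne/day of KCl reaches n6, so n6 = 62.463/0.270 = 231.34 tonne/day and vapour = 211.66 tonne/day.
The evaporator receives (1−α)·443 of feed at 0.859 water and removes 0.767 of that water:
0.767×0.859×(1−α)×443 = 211.66
(1−α) = 211.66/291.87 = 0.7252;  α = 0.2748.
Bypass flow = 0.2748×443 = 121.75 tonne/day.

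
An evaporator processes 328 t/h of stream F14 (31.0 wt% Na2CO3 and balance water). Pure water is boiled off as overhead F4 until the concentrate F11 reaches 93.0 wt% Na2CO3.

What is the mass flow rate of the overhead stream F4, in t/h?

Na2CO3 is conserved: 328×0.310 = 101.68 t/h all reports to the concentrate.
Concentrate = 101.68/(target fraction) = 109.33 t/h.
Overhead = 328 − 109.33 = 218.67 t/h.

218.7 t/h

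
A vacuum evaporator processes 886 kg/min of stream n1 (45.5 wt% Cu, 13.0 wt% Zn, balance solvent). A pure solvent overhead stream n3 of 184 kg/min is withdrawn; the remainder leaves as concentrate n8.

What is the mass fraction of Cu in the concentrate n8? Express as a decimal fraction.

0.5743

Cu is not removed: 886×0.455 = 403.13 kg/min of Cu enters n8.
Concentrate = 886 − 184 = 702 kg/min.
Mass fraction = 403.13/702 = 0.5743.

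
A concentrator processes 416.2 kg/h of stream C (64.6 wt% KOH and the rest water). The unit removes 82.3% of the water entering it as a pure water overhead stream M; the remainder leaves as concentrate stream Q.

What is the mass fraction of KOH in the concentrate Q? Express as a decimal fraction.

KOH is not removed: 416.2×0.646 = 268.87 kg/h of KOH enters Q.
water entering = 416.2×0.354 = 147.33 kg/h; overhead removed = 0.823×147.33 = 121.26 kg/h.
Concentrate = 416.2 − 121.26 = 294.94 kg/h.
Mass fraction = 268.87/294.94 = 0.912.

0.912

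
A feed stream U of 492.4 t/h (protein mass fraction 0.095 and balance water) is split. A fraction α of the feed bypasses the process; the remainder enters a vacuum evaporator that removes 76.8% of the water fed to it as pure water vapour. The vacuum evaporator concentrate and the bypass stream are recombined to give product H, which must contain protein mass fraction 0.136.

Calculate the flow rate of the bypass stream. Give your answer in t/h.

278.8 t/h

All 492.4×0.095 = 46.778 t/h of protein reaches H, so H = 46.778/0.136 = 343.96 t/h and vapour = 148.44 t/h.
The evaporator receives (1−α)·492.4 of feed at 0.905 water and removes 0.768 of that water:
0.768×0.905×(1−α)×492.4 = 148.44
(1−α) = 148.44/342.24 = 0.4337;  α = 0.5663.
Bypass flow = 0.5663×492.4 = 278.82 t/h.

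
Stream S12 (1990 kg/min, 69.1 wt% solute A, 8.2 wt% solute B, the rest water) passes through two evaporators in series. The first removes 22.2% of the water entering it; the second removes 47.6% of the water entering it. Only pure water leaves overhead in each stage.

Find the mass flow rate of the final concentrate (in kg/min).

water in feed = 1990×0.227 = 451.73 kg/min.
After stage 1: water left = (1−0.222)×451.73 = 351.45; stream total = 1889.7 kg/min.
After stage 2: water left = (1−0.476)×351.45 = 184.16; final concentrate = 1722.4 kg/min.

1722 kg/min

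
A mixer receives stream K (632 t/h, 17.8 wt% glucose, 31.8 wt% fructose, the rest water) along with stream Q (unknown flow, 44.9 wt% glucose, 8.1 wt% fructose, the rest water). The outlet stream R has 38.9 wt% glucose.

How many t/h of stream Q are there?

2223 t/h

Let Q be the unknown flow. Total out = 632 + Q.
glucose balance: 112.5 + 0.449·Q = 0.389·(632 + Q)
(0.449 − 0.389)·Q = 0.389×632 − 112.5 = 133.35
Q = 133.35 / 0.060 = 2222.5 t/h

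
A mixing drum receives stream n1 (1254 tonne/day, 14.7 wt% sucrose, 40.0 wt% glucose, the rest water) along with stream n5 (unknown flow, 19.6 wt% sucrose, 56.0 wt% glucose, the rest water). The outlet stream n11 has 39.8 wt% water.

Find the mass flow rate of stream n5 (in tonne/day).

447.9 tonne/day

Let n5 be the unknown flow. Total out = 1254 + n5.
water balance: 568.06 + 0.244·n5 = 0.398·(1254 + n5)
(0.244 − 0.398)·n5 = 0.398×1254 − 568.06 = -68.97
n5 = -68.97 / -0.154 = 447.86 tonne/day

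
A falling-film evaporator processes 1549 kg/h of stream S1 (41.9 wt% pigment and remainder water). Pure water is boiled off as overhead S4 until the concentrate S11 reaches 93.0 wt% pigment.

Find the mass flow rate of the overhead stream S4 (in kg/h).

pigment is conserved: 1549×0.419 = 649.03 kg/h all reports to the concentrate.
Concentrate = 649.03/(target fraction) = 697.88 kg/h.
Overhead = 1549 − 697.88 = 851.12 kg/h.

851.1 kg/h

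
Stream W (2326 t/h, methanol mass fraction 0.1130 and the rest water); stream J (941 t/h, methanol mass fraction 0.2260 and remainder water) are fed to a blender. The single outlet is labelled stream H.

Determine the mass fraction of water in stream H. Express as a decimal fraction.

Total flow out = 2326 + 941 = 3267 t/h.
water in = 2326×0.887 + 941×0.774 = 2791.5 t/h.
water mass fraction in H = 2791.5/3267 = 0.8545.

0.8545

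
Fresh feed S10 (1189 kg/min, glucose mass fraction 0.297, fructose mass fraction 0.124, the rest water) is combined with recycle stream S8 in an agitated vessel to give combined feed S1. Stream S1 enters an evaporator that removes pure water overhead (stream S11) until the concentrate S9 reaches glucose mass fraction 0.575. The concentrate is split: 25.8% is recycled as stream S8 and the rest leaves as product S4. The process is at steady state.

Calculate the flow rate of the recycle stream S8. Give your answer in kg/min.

213.5 kg/min

Overall glucose balance (none leaves overhead): glucose in fresh feed = glucose in product, i.e. 1189×0.297 = (1−0.258)·S9·0.575.
S9 = 353.13/(0.575×0.742) = 827.69 kg/min.
Recycle S8 = 0.258×827.69 = 213.54 kg/min.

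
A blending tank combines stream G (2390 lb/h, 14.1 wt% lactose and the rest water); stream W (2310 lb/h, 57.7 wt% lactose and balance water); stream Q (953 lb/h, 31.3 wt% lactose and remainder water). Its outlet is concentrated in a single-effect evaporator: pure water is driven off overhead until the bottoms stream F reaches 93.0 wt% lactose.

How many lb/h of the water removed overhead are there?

3537 lb/h

lactose entering = 2390×0.141 + 2310×0.577 + 953×0.313 = 1968.1 lb/h.
All lactose reports to F, so F = 1968.1/0.930 = 2116.3 lb/h.
Total feed = 5653 lb/h; overhead = 5653 − 2116.3 = 3536.7 lb/h.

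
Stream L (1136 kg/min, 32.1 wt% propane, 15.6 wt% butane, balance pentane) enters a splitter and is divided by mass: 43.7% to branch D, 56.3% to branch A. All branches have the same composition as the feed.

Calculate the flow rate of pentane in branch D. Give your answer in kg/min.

Branch D total = 0.437×1136 = 496.43 kg/min.
pentane in D = 0.523×496.43 = 259.63 kg/min.

259.6 kg/min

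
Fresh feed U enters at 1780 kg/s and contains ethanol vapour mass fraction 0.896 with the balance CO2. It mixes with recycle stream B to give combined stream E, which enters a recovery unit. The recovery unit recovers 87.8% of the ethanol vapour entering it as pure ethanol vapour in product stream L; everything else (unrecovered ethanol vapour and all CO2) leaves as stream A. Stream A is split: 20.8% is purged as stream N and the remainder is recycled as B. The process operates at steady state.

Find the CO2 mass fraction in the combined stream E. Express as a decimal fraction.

0.335

CO2 enters only via U and leaves only via the purge: 1780×0.104 = 0.208×(CO2 in A), and the recovery unit passes all CO2, so CO2 in E = CO2 in A = 890 kg/s.
ethanol vapour in E: m_A = 1780×0.896 + (1−0.208)·(1−0.878)·m_A, so m_A = 1594.9/0.9034 = 1765.5 kg/s.
E = 1765.5 + 890 = 2655.5 kg/s.
CO2 fraction in E = 890/2655.5 = 0.335.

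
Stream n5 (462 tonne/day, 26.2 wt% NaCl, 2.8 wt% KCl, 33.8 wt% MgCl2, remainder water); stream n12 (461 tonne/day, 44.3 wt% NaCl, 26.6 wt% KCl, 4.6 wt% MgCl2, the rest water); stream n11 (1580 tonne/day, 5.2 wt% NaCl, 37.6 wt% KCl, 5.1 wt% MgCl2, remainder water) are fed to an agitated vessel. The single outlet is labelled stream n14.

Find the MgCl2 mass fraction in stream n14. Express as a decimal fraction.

0.1031

Total flow out = 462 + 461 + 1580 = 2503 tonne/day.
MgCl2 in = 462×0.338 + 461×0.046 + 1580×0.051 = 257.94 tonne/day.
MgCl2 mass fraction in n14 = 257.94/2503 = 0.1031.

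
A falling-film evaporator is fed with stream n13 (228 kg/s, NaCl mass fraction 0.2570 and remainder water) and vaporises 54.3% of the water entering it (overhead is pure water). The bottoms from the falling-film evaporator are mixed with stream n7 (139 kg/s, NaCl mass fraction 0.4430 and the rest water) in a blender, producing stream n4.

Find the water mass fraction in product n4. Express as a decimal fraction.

Vapour removed = 0.543×0.743×228 = 91.986 kg/s; concentrate = 136.01 kg/s.
water reaching the mixer = 77.418 (from concentrate) + 139×0.557 = 154.84 kg/s.
Product flow = 136.01 + 139 = 275.01 kg/s; water fraction = 0.5630.

0.5630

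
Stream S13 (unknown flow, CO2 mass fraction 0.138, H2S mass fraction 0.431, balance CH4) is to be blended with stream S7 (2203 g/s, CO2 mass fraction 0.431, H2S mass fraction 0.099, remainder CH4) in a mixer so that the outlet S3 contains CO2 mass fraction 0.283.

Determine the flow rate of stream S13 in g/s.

Let S13 be the unknown flow. Total out = 2203 + S13.
CO2 balance: 949.49 + 0.138·S13 = 0.283·(2203 + S13)
(0.138 − 0.283)·S13 = 0.283×2203 − 949.49 = -326.04
S13 = -326.04 / -0.145 = 2248.6 g/s

2249 g/s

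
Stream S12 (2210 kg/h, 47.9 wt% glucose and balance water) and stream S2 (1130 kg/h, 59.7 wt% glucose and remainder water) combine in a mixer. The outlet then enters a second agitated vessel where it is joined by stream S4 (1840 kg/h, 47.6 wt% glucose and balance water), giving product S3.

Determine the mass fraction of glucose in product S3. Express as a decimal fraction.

0.5037

Overall, product flow = 5180 kg/h.
glucose in = 2210×0.479 + 1130×0.597 + 1840×0.476 = 2609 kg/h.
glucose fraction in S3 = 0.5037.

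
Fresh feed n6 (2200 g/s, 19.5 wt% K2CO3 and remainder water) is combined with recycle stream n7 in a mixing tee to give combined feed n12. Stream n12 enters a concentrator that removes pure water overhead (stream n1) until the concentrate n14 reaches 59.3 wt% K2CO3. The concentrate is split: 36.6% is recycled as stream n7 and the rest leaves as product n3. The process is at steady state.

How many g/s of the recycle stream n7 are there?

417.6 g/s

Overall K2CO3 balance (none leaves overhead): K2CO3 in fresh feed = K2CO3 in product, i.e. 2200×0.195 = (1−0.366)·n14·0.593.
n14 = 429/(0.593×0.634) = 1141.1 g/s.
Recycle n7 = 0.366×1141.1 = 417.63 g/s.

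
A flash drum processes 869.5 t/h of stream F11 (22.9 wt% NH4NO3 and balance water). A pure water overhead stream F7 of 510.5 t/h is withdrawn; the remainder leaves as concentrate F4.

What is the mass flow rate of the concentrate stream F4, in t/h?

Concentrate = 869.5 − 510.5 = 359 t/h.

359 t/h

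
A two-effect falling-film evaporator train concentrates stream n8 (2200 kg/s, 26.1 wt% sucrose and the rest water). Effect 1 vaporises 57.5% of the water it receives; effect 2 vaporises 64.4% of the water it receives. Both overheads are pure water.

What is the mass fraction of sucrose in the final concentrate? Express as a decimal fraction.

0.700

water in feed = 2200×0.739 = 1625.8 kg/s.
After stage 1: water left = (1−0.575)×1625.8 = 690.97; stream total = 1265.2 kg/s.
After stage 2: water left = (1−0.644)×690.97 = 245.98; final concentrate = 820.18 kg/s.
sucrose fraction = 574.2/820.18 = 0.700.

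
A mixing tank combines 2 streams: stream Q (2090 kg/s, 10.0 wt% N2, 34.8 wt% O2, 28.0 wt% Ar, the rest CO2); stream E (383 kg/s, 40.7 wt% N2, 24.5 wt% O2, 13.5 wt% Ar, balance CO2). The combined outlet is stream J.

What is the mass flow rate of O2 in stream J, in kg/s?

O2 out = O2 in = 2090×0.348 + 383×0.245 = 821.15 kg/s.

821.2 kg/s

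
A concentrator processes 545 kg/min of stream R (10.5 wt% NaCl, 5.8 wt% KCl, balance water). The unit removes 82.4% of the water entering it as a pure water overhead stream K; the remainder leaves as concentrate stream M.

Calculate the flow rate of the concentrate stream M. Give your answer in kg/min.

water entering = 545×0.837 = 456.16 kg/min; overhead removed = 0.824×456.16 = 375.88 kg/min.
Concentrate = 545 − 375.88 = 169.12 kg/min.

169.1 kg/min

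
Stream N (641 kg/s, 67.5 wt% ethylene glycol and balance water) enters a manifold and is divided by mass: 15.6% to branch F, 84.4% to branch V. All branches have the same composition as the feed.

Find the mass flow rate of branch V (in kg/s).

541 kg/s

Branch V flow = 0.844×641 = 541 kg/s.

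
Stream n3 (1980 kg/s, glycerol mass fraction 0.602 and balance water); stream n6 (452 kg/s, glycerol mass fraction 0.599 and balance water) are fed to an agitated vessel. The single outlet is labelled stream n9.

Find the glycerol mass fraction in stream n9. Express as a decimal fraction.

0.601

Total flow out = 1980 + 452 = 2432 kg/s.
glycerol in = 1980×0.602 + 452×0.599 = 1462.7 kg/s.
glycerol mass fraction in n9 = 1462.7/2432 = 0.601.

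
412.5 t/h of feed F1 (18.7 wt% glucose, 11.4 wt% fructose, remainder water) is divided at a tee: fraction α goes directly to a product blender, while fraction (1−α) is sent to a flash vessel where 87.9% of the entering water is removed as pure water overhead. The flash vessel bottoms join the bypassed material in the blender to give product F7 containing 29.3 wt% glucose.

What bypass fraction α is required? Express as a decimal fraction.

All 412.5×0.187 = 77.138 t/h of glucose reaches F7, so F7 = 77.138/0.293 = 263.27 t/h and vapour = 149.23 t/h.
The evaporator receives (1−α)·412.5 of feed at 0.699 water and removes 0.879 of that water:
0.879×0.699×(1−α)×412.5 = 149.23
(1−α) = 149.23/253.45 = 0.5888;  α = 0.4112.

0.411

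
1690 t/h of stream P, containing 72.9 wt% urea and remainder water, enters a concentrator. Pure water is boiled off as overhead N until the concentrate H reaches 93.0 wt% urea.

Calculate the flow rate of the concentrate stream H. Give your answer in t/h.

urea is conserved: 1690×0.729 = 1232 t/h all reports to the concentrate.
Concentrate = 1232/(target fraction) = 1324.7 t/h.

1325 t/h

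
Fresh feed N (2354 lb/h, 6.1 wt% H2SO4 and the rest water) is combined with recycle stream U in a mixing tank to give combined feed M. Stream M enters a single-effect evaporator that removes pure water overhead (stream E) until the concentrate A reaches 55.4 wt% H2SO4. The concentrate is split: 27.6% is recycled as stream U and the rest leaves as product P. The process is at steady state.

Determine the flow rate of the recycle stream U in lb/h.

Overall H2SO4 balance (none leaves overhead): H2SO4 in fresh feed = H2SO4 in product, i.e. 2354×0.061 = (1−0.276)·A·0.554.
A = 143.59/(0.554×0.724) = 358 lb/h.
Recycle U = 0.276×358 = 98.809 lb/h.

98.81 lb/h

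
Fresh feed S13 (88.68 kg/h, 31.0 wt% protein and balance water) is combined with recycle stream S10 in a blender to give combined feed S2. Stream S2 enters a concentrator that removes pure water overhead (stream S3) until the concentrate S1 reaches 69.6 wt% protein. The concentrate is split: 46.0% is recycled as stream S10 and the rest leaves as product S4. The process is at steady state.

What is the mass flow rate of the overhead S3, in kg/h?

49.18 kg/h

Overall protein balance (none leaves overhead): protein in fresh feed = protein in product, i.e. 88.68×0.310 = (1−0.460)·S1·0.696.
S1 = 27.491/(0.696×0.540) = 73.145 kg/h.
Recycle S10 = 0.460×73.145 = 33.647 kg/h.
Combined feed S2 = 88.68 + 33.647 = 122.33 kg/h.
Overhead S3 = S2 − S1 = 122.33 − 73.145 = 49.182 kg/h.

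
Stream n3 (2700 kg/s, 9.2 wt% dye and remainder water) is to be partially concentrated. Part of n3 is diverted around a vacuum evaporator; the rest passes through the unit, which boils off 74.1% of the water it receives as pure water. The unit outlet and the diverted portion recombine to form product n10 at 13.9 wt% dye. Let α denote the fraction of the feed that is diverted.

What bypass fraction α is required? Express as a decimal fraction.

0.497

All 2700×0.092 = 248.4 kg/s of dye reaches n10, so n10 = 248.4/0.139 = 1787.1 kg/s and vapour = 912.95 kg/s.
The evaporator receives (1−α)·2700 of feed at 0.908 water and removes 0.741 of that water:
0.741×0.908×(1−α)×2700 = 912.95
(1−α) = 912.95/1816.6 = 0.5025;  α = 0.4975.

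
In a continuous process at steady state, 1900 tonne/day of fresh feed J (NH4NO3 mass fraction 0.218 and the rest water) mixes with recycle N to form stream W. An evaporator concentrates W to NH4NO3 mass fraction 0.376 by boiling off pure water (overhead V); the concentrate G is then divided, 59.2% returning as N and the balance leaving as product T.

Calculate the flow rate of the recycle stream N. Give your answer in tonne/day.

1598 tonne/day

Overall NH4NO3 balance (none leaves overhead): NH4NO3 in fresh feed = NH4NO3 in product, i.e. 1900×0.218 = (1−0.592)·G·0.376.
G = 414.2/(0.376×0.408) = 2700 tonne/day.
Recycle N = 0.592×2700 = 1598.4 tonne/day.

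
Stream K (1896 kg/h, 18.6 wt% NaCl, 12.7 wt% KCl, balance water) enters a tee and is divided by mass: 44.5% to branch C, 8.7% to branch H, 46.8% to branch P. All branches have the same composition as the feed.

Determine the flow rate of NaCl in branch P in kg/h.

Branch P total = 0.468×1896 = 887.33 kg/h.
NaCl in P = 0.186×887.33 = 165.04 kg/h.

165 kg/h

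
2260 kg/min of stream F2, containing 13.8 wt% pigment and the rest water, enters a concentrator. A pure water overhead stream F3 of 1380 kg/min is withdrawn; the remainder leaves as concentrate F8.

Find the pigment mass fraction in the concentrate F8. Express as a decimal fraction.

0.3544

pigment is not removed: 2260×0.138 = 311.88 kg/min of pigment enters F8.
Concentrate = 2260 − 1380 = 880 kg/min.
Mass fraction = 311.88/880 = 0.3544.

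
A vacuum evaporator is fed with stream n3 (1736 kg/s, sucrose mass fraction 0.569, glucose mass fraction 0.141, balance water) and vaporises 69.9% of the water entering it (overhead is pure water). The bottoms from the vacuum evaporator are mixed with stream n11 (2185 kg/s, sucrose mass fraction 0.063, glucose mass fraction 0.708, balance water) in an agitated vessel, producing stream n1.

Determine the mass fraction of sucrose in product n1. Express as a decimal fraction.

0.315

Vapour removed = 0.699×0.290×1736 = 351.9 kg/s; concentrate = 1384.1 kg/s.
sucrose reaching the mixer = 987.78 (from concentrate) + 2185×0.063 = 1125.4 kg/s.
Product flow = 1384.1 + 2185 = 3569.1 kg/s; sucrose fraction = 0.315.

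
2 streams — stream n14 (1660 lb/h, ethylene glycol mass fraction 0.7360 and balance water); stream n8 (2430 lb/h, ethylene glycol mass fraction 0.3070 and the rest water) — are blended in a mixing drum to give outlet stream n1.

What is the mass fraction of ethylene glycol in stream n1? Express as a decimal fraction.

0.4811

Total flow out = 1660 + 2430 = 4090 lb/h.
ethylene glycol in = 1660×0.736 + 2430×0.307 = 1967.8 lb/h.
ethylene glycol mass fraction in n1 = 1967.8/4090 = 0.4811.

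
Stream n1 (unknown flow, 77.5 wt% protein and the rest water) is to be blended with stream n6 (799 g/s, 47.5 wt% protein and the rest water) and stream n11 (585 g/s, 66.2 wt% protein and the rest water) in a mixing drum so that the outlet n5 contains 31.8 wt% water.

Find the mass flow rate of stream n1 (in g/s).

Let n1 be the unknown flow. Total out = 1384 + n1.
water balance: 617.21 + 0.225·n1 = 0.318·(1384 + n1)
(0.225 − 0.318)·n1 = 0.318×1384 − 617.21 = -177.09
n1 = -177.09 / -0.093 = 1904.2 g/s

1904 g/s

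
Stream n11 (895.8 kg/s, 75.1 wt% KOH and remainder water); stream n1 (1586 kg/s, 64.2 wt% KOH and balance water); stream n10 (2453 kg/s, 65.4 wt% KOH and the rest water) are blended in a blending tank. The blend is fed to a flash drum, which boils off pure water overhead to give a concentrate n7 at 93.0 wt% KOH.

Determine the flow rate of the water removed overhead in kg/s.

KOH entering = 895.8×0.751 + 1586×0.642 + 2453×0.654 = 3295.2 kg/s.
All KOH reports to n7, so n7 = 3295.2/0.930 = 3543.2 kg/s.
Total feed = 4934.8 kg/s; overhead = 4934.8 − 3543.2 = 1391.6 kg/s.

1392 kg/s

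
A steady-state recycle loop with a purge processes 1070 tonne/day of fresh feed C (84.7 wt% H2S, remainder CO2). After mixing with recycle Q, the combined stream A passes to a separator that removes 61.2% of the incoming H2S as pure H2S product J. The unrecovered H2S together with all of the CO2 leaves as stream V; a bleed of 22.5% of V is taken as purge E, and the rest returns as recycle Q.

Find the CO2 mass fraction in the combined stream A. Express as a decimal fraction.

CO2 enters only via C and leaves only via the purge: 1070×0.153 = 0.225×(CO2 in V), and the separator passes all CO2, so CO2 in A = CO2 in V = 727.6 tonne/day.
H2S in A: m_A = 1070×0.847 + (1−0.225)·(1−0.612)·m_A, so m_A = 906.29/0.6993 = 1296 tonne/day.
A = 1296 + 727.6 = 2023.6 tonne/day.
CO2 fraction in A = 727.6/2023.6 = 0.360.

0.360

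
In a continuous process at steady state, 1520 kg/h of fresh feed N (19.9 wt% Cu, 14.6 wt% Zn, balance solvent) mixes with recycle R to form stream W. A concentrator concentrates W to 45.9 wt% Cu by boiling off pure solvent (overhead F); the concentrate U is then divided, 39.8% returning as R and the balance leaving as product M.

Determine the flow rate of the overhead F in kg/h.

861 kg/h

Overall Cu balance (none leaves overhead): Cu in fresh feed = Cu in product, i.e. 1520×0.199 = (1−0.398)·U·0.459.
U = 302.48/(0.459×0.602) = 1094.7 kg/h.
Recycle R = 0.398×1094.7 = 435.68 kg/h.
Combined feed W = 1520 + 435.68 = 1955.7 kg/h.
Overhead F = W − U = 1955.7 − 1094.7 = 861 kg/h.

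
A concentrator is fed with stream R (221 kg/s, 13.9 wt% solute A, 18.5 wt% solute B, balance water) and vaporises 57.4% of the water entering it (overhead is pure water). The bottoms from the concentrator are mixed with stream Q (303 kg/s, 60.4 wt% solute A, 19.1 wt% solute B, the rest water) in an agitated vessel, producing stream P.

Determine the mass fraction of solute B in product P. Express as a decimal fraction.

Vapour removed = 0.574×0.676×221 = 85.753 kg/s; concentrate = 135.25 kg/s.
solute B reaching the mixer = 40.885 (from concentrate) + 303×0.191 = 98.758 kg/s.
Product flow = 135.25 + 303 = 438.25 kg/s; solute B fraction = 0.225.

0.225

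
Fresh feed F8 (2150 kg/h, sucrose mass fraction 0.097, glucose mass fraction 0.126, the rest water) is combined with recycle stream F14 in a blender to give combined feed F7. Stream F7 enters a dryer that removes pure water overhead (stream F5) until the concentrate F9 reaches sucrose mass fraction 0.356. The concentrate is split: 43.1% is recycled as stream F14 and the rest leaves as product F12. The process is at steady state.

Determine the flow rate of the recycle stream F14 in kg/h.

Overall sucrose balance (none leaves overhead): sucrose in fresh feed = sucrose in product, i.e. 2150×0.097 = (1−0.431)·F9·0.356.
F9 = 208.55/(0.356×0.569) = 1029.6 kg/h.
Recycle F14 = 0.431×1029.6 = 443.74 kg/h.

443.7 kg/h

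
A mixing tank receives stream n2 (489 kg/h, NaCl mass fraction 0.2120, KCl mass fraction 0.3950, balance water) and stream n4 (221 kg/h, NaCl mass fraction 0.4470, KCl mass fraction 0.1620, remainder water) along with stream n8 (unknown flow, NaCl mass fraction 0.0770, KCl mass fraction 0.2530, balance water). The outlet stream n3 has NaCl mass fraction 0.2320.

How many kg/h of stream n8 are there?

243.5 kg/h

Let n8 be the unknown flow. Total out = 710 + n8.
NaCl balance: 202.45 + 0.077·n8 = 0.232·(710 + n8)
(0.077 − 0.232)·n8 = 0.232×710 − 202.45 = -37.735
n8 = -37.735 / -0.155 = 243.45 kg/h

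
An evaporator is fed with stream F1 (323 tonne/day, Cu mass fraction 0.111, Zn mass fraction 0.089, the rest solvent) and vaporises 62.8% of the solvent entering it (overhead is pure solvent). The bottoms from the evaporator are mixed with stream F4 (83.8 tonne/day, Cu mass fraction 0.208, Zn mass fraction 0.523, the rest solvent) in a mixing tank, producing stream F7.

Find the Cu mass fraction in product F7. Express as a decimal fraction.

Vapour removed = 0.628×0.800×323 = 162.28 tonne/day; concentrate = 160.72 tonne/day.
Cu reaching the mixer = 35.853 (from concentrate) + 83.8×0.208 = 53.283 tonne/day.
Product flow = 160.72 + 83.8 = 244.52 tonne/day; Cu fraction = 0.218.

0.218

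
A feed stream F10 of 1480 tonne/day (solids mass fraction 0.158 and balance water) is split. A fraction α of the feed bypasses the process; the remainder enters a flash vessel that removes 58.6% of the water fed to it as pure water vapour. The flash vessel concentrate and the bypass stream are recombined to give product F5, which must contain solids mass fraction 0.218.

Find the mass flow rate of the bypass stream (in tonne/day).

All 1480×0.158 = 233.84 tonne/day of solids reaches F5, so F5 = 233.84/0.218 = 1072.7 tonne/day and vapour = 407.34 tonne/day.
The evaporator receives (1−α)·1480 of feed at 0.842 water and removes 0.586 of that water:
0.586×0.842×(1−α)×1480 = 407.34
(1−α) = 407.34/730.25 = 0.5578;  α = 0.4422.
Bypass flow = 0.4422×1480 = 654.44 tonne/day.

654.4 tonne/day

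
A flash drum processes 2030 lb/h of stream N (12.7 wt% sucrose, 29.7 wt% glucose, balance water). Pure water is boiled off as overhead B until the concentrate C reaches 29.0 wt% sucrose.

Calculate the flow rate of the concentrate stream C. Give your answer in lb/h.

889 lb/h

sucrose is conserved: 2030×0.127 = 257.81 lb/h all reports to the concentrate.
Concentrate = 257.81/(target fraction) = 889 lb/h.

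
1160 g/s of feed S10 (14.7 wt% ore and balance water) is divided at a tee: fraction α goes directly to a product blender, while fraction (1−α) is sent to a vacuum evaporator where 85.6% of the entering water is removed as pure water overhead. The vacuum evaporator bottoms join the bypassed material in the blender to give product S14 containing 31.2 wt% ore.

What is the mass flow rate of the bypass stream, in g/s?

All 1160×0.147 = 170.52 g/s of ore reaches S14, so S14 = 170.52/0.312 = 546.54 g/s and vapour = 613.46 g/s.
The evaporator receives (1−α)·1160 of feed at 0.853 water and removes 0.856 of that water:
0.856×0.853×(1−α)×1160 = 613.46
(1−α) = 613.46/846.99 = 0.7243;  α = 0.2757.
Bypass flow = 0.2757×1160 = 319.84 g/s.

319.8 g/s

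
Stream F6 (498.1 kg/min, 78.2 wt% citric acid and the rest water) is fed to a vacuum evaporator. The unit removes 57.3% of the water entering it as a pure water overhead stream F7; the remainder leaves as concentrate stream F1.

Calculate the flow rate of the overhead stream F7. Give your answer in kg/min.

water entering = 498.1×0.218 = 108.59 kg/min; overhead removed = 0.573×108.59 = 62.22 kg/min.

62.22 kg/min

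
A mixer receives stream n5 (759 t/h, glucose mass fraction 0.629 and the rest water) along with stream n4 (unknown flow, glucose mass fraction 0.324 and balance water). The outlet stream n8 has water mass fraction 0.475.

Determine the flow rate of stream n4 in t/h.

392.7 t/h

Let n4 be the unknown flow. Total out = 759 + n4.
water balance: 281.59 + 0.676·n4 = 0.475·(759 + n4)
(0.676 − 0.475)·n4 = 0.475×759 − 281.59 = 78.936
n4 = 78.936 / 0.201 = 392.72 t/h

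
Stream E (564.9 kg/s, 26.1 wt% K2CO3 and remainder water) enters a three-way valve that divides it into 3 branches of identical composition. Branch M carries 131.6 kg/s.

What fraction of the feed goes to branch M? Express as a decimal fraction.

0.233

Fraction to M = 131.6/564.9 = 0.2330.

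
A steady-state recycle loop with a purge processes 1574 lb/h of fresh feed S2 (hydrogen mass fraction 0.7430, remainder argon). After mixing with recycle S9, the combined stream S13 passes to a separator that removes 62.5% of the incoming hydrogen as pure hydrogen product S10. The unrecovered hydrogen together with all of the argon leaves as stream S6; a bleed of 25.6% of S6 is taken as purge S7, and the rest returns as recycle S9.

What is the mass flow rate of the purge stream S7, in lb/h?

argon enters only via S2 and leaves only via the purge: 1574×0.257 = 0.256×(argon in S6), and the separator passes all argon, so argon in S13 = argon in S6 = 1580.1 lb/h.
hydrogen in S13: m_A = 1574×0.743 + (1−0.256)·(1−0.625)·m_A, so m_A = 1169.5/0.7210 = 1622 lb/h.
S6 = (1−0.625)×1622 + 1580.1 = 2188.4 lb/h.
Purge S7 = 0.256×2188.4 = 560.23 lb/h.

560.2 lb/h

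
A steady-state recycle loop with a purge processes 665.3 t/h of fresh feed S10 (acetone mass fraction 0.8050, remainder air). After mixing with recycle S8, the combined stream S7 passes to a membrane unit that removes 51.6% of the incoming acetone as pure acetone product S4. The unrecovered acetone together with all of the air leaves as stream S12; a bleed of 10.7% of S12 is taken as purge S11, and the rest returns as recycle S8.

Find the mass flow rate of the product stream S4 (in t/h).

486.7 t/h

acetone in S7: m_A = 665.3×0.805 + (1−0.107)·(1−0.516)·m_A, so m_A = 535.57/0.5678 = 943.25 t/h.
Product S4 = 0.516×943.25 = 486.72 t/h.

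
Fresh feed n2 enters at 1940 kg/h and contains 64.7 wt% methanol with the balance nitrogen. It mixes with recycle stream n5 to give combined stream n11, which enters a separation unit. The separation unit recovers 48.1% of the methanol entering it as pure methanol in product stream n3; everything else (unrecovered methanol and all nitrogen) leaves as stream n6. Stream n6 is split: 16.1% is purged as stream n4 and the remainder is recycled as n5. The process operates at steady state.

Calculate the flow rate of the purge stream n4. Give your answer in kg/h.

nitrogen enters only via n2 and leaves only via the purge: 1940×0.353 = 0.161×(nitrogen in n6), and the separation unit passes all nitrogen, so nitrogen in n11 = nitrogen in n6 = 4253.5 kg/h.
methanol in n11: m_A = 1940×0.647 + (1−0.161)·(1−0.481)·m_A, so m_A = 1255.2/0.5646 = 2223.3 kg/h.
n6 = (1−0.481)×2223.3 + 4253.5 = 5407.4 kg/h.
Purge n4 = 0.161×5407.4 = 870.6 kg/h.

870.6 kg/h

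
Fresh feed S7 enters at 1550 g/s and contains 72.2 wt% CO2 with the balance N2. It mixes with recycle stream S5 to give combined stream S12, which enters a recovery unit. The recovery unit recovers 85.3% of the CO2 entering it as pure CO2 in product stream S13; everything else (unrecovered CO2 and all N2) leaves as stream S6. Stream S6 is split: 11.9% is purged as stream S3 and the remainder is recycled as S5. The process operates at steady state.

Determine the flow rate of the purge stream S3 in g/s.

453.4 g/s

N2 enters only via S7 and leaves only via the purge: 1550×0.278 = 0.119×(N2 in S6), and the recovery unit passes all N2, so N2 in S12 = N2 in S6 = 3621 g/s.
CO2 in S12: m_A = 1550×0.722 + (1−0.119)·(1−0.853)·m_A, so m_A = 1119.1/0.8705 = 1285.6 g/s.
S6 = (1−0.853)×1285.6 + 3621 = 3810 g/s.
Purge S3 = 0.119×3810 = 453.39 g/s.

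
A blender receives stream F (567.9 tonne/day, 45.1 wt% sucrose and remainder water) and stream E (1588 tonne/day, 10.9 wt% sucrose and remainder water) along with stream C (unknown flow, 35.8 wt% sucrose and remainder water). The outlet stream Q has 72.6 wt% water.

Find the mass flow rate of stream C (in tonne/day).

1923 tonne/day

Let C be the unknown flow. Total out = 2155.9 + C.
water balance: 1726.7 + 0.642·C = 0.726·(2155.9 + C)
(0.642 − 0.726)·C = 0.726×2155.9 − 1726.7 = -161.5
C = -161.5 / -0.084 = 1922.6 tonne/day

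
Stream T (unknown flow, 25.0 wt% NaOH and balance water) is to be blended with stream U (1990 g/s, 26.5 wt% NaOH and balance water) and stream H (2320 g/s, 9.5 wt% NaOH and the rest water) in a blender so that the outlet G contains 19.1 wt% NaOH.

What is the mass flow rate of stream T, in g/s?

1279 g/s

Let T be the unknown flow. Total out = 4310 + T.
NaOH balance: 747.75 + 0.250·T = 0.191·(4310 + T)
(0.250 − 0.191)·T = 0.191×4310 − 747.75 = 75.46
T = 75.46 / 0.059 = 1279 g/s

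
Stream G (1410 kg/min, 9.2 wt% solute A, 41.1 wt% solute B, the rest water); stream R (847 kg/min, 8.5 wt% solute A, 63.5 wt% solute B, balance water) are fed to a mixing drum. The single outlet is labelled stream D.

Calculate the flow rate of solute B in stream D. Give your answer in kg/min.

solute B out = solute B in = 1410×0.411 + 847×0.635 = 1117.4 kg/min.

1117 kg/min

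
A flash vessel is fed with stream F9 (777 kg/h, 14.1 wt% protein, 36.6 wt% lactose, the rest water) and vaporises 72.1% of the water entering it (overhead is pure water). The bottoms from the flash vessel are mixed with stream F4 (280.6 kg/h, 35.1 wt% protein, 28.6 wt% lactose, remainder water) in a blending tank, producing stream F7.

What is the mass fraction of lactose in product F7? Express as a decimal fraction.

0.467

Vapour removed = 0.721×0.493×777 = 276.19 kg/h; concentrate = 500.81 kg/h.
lactose reaching the mixer = 284.38 (from concentrate) + 280.6×0.286 = 364.63 kg/h.
Product flow = 500.81 + 280.6 = 781.41 kg/h; lactose fraction = 0.467.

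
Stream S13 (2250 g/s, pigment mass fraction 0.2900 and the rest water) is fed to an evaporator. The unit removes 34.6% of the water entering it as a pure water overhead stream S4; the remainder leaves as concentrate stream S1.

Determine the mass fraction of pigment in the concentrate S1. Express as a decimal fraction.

0.3844

pigment is not removed: 2250×0.290 = 652.5 g/s of pigment enters S1.
water entering = 2250×0.710 = 1597.5 g/s; overhead removed = 0.346×1597.5 = 552.74 g/s.
Concentrate = 2250 − 552.74 = 1697.3 g/s.
Mass fraction = 652.5/1697.3 = 0.3844.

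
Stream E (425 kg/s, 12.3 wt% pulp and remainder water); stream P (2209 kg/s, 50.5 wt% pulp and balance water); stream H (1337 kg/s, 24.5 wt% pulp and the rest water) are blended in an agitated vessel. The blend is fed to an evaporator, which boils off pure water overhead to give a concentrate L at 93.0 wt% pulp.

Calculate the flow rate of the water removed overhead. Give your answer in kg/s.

2363 kg/s

pulp entering = 425×0.123 + 2209×0.505 + 1337×0.245 = 1495.4 kg/s.
All pulp reports to L, so L = 1495.4/0.930 = 1607.9 kg/s.
Total feed = 3971 kg/s; overhead = 3971 − 1607.9 = 2363.1 kg/s.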